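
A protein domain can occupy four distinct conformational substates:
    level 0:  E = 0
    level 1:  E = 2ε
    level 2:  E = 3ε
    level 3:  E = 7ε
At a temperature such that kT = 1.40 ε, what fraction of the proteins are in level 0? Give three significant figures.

Eᵢ/kT = 0, 1.4286, 2.1429, 5.0000.
Z = Σ e^(−Eᵢ/kT) = e^(−0) + e^(−1.4286) + e^(−2.1429) + e^(−5.0000) = 1.0000 + 0.23964 + 0.11731 + 0.0067379 = 1.3637.
P₀ = e^(−E₀/kT) / Z = 1.0000/1.3637 = 0.733.

0.733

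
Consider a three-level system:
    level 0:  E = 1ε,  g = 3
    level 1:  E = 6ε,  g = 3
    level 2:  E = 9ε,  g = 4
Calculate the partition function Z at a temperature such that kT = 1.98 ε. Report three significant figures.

Z = 2.00

Eᵢ/kT = 0.50505, 3.0303, 4.5455.
Z = Σ gᵢe^(−Eᵢ/kT) = 3·e^(−0.50505) + 3·e^(−3.0303) + 4·e^(−4.5455) = 1.8104 + 0.14490 + 0.042459 = 1.9978.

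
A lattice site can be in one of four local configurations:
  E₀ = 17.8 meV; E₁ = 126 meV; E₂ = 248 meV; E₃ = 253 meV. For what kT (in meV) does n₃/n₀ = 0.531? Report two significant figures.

n₃/n₀ = exp[−(E₃−E₀)/kT] = 0.531.
⇒ (E₃−E₀)/kT = ln(1/0.531) = ln(1.883) = 0.6329.
kT = 235.2 meV / 0.6329 = 370 meV.

370 meV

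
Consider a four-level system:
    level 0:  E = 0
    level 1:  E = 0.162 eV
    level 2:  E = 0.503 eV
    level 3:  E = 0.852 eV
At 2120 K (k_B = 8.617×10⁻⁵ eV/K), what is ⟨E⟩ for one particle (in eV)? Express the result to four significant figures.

k_BT = 8.617×10⁻⁵ × 2120 K = 0.182680 eV.
Eᵢ/kT = 0, 0.886797, 2.75345, 4.66389.
Z = Σ e^(−Eᵢ/kT) = e^(−0) + e^(−0.886797) + e^(−2.75345) + e^(−4.66389) = 1.00000 + 0.411973 + 0.0637077 + 0.00942971 = 1.48511.
⟨E⟩ = Σ Eᵢ e^(−Eᵢ/kT) / Z = (0·1.00000 + 0.162·0.411973 + 0.503·0.0637077 + 0.852·0.00942971) / 1.48511 = 0.07193 eV.

0.07193 eV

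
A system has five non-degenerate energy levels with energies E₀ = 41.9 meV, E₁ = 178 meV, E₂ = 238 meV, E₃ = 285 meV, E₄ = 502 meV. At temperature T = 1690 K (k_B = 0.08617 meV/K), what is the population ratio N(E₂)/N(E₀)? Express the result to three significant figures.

0.260

k_BT = 0.08617 × 1690 K = 145.63 meV.
n₂/n₀ = exp[−(E₂−E₀)/kT] = exp(−(196.1 meV)/(145.63 meV)) = exp(-1.3466) = 0.260.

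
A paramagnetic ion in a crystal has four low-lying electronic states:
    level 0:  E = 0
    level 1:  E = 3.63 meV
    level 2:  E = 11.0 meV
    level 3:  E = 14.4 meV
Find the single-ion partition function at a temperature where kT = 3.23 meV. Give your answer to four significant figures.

Eᵢ/kT = 0, 1.12384, 3.40557, 4.45820.
Z = Σ e^(−Eᵢ/kT) = e^(−0) + e^(−1.12384) + e^(−3.40557) + e^(−4.45820) = 1.00000 + 0.325029 + 0.0331879 + 0.0115832 = 1.36980.

Z = 1.370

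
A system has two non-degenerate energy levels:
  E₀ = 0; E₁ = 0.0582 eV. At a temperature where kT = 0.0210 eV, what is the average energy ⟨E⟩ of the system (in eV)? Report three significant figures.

0.00343 eV

Eᵢ/kT = 0, 2.7714.
Z = Σ e^(−Eᵢ/kT) = e^(−0) + e^(−2.7714) = 1.0000 + 0.062574 = 1.0626.
⟨E⟩ = Σ Eᵢ e^(−Eᵢ/kT) / Z = (0·1.0000 + 0.0582·0.062574) / 1.0626 = 0.00343 eV.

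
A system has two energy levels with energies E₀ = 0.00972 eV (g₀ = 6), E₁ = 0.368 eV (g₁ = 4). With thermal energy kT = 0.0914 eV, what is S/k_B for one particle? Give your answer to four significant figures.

Eᵢ/kT = 0.106346, 4.02626.
Z = Σ gᵢe^(−Eᵢ/kT) = 6·e^(−0.106346) + 4·e^(−4.02626) = 5.39468 + 0.0713637 = 5.46604.
⟨E⟩ = Σ EᵢPᵢ = 0.0143977 eV.
S/k_B = ln Z + ⟨E⟩/kT = ln(5.46604) + 0.0143977/0.0914 = 1.69855 + 0.157524 = 1.856.

1.856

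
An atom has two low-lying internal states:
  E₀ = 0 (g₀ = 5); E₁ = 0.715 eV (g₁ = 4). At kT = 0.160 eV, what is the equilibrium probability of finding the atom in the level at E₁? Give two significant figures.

0.0091

Eᵢ/kT = 0, 4.469.
Z = Σ gᵢe^(−Eᵢ/kT) = 5·e^(−0) + 4·e^(−4.469) = 5.000 + 0.04584 = 5.046.
P₁ = g₁ e^(−E₁/kT) / Z = 0.04584/5.046 = 0.0091.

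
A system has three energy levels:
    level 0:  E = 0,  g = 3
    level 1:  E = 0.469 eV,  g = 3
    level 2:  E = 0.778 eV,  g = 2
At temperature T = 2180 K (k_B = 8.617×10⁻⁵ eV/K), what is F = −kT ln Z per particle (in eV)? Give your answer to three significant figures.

k_BT = 8.617×10⁻⁵ × 2180 K = 0.18785 eV.
Eᵢ/kT = 0, 2.4967, 4.1416.
Z = Σ gᵢe^(−Eᵢ/kT) = 3·e^(−0) + 3·e^(−2.4967) + 2·e^(−4.1416) = 3.0000 + 0.24707 + 0.031795 = 3.2789.
F = −kT ln Z = −0.18785 × ln(3.2789) = −0.18785 × 1.1875 = -0.223 eV.

-0.223 eV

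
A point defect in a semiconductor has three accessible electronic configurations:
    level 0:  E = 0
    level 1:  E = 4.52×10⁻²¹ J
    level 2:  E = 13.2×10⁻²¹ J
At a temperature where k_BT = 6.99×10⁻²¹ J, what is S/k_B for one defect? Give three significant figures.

Eᵢ/kT = 0, 0.64664, 1.8884.
Z = Σ e^(−Eᵢ/kT) = e^(−0) + e^(−0.64664) + e^(−1.8884) = 1.0000 + 0.52380 + 0.15131 = 1.6751.
⟨E⟩ = Σ EᵢPᵢ = 2.6057 ×10⁻²¹ J.
S/k_B = ln Z + ⟨E⟩/kT = ln(1.6751) + 2.6057/6.99 = 0.51587 + 0.37278 = 0.889.

0.889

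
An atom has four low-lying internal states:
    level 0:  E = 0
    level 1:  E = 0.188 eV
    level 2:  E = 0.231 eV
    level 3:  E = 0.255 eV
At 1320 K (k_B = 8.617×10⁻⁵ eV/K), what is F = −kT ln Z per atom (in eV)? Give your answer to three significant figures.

-0.0406 eV

k_BT = 8.617×10⁻⁵ × 1320 K = 0.11374 eV.
Eᵢ/kT = 0, 1.6529, 2.0309, 2.2420.
Z = Σ e^(−Eᵢ/kT) = e^(−0) + e^(−1.6529) + e^(−2.0309) + e^(−2.2420) = 1.0000 + 0.19149 + 0.13122 + 0.10625 = 1.4290.
F = −kT ln Z = −0.11374 × ln(1.4290) = −0.11374 × 0.35697 = -0.0406 eV.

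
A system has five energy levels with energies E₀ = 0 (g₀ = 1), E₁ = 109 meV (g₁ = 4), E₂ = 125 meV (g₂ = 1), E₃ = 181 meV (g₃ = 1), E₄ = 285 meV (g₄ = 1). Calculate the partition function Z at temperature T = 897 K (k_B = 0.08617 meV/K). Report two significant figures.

Z = 2.3

k_BT = 0.08617 × 897 K = 77.29 meV.
Eᵢ/kT = 0, 1.410, 1.617, 2.342, 3.687.
Z = Σ gᵢe^(−Eᵢ/kT) = 1·e^(−0) + 4·e^(−1.410) + 1·e^(−1.617) + 1·e^(−2.342) + 1·e^(−3.687) = 1.000 + 0.9766 + 0.1985 + 0.09614 + 0.02505 = 2.296.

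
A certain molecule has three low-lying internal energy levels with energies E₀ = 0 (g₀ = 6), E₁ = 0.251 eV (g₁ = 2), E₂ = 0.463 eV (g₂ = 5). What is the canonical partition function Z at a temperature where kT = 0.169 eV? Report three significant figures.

Eᵢ/kT = 0, 1.4852, 2.7396.
Z = Σ gᵢe^(−Eᵢ/kT) = 6·e^(−0) + 2·e^(−1.4852) + 5·e^(−2.7396) = 6.0000 + 0.45291 + 0.32298 = 6.7759.

Z = 6.78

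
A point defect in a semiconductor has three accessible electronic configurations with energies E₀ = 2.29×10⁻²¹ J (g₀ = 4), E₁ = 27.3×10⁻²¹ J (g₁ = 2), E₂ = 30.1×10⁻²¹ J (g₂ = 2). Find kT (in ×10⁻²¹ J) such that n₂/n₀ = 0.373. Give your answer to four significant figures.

n₂/n₀ = (g₂/g₀) exp[−(E₂−E₀)/kT] = 0.373.
⇒ (E₂−E₀)/kT = ln((2/4)/0.373) = ln(1.34048) = 0.293028.
kT = 27.81 ×10⁻²¹ J / 0.293028 = 94.91 ×10⁻²¹ J.

94.91 ×10⁻²¹ J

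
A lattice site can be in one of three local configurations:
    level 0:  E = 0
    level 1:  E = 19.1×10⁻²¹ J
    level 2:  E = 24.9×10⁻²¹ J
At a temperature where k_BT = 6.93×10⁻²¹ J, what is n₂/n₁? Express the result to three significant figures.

n₂/n₁ = exp[−(E₂−E₁)/kT] = exp(−(5.8 ×10⁻²¹ J)/(6.93 ×10⁻²¹ J)) = exp(-0.83694) = 0.433.

0.433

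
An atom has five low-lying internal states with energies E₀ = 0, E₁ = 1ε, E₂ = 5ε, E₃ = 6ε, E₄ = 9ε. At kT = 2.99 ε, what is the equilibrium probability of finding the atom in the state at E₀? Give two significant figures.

0.48

Eᵢ/kT = 0, 0.3344, 1.672, 2.007, 3.010.
Z = Σ e^(−Eᵢ/kT) = e^(−0) + e^(−0.3344) + e^(−1.672) + e^(−2.007) + e^(−3.010) = 1.000 + 0.7158 + 0.1879 + 0.1344 + 0.04929 = 2.087.
P₀ = e^(−E₀/kT) / Z = 1.000/2.087 = 0.48.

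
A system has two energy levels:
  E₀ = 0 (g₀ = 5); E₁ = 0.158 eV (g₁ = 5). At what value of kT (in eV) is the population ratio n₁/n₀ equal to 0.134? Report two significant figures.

n₁/n₀ = (g₁/g₀) exp[−(E₁−E₀)/kT] = 0.134.
⇒ (E₁−E₀)/kT = ln((5/5)/0.134) = ln(7.463) = 2.010.
kT = 0.158 eV / 2.010 = 0.079 eV.

0.079 eV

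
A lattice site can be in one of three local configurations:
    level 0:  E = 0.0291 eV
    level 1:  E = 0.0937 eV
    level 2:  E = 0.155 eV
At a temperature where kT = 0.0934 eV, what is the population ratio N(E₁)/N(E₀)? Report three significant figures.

0.501

n₁/n₀ = exp[−(E₁−E₀)/kT] = exp(−(0.0646 eV)/(0.0934 eV)) = exp(-0.69165) = 0.501.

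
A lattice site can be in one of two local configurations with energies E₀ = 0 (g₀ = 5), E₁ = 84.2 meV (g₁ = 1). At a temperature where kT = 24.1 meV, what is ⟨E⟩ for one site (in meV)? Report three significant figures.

0.509 meV

Eᵢ/kT = 0, 3.4938.
Z = Σ gᵢe^(−Eᵢ/kT) = 5·e^(−0) + 1·e^(−3.4938) = 5.0000 + 0.030385 = 5.0304.
⟨E⟩ = Σ Eᵢ gᵢe^(−Eᵢ/kT) / Z = (0·5.0000 + 84.2·0.030385) / 5.0304 = 0.509 meV.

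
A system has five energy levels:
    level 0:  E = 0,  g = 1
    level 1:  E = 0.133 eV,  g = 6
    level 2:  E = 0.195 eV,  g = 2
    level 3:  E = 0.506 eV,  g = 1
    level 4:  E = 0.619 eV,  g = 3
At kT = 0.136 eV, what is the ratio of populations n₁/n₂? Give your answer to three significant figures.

4.73

n₁/n₂ = (g₁/g₂) exp[−(E₁−E₂)/kT] = (6/2) × exp(−(-0.062 eV)/(0.136 eV)) = (6/2) × exp(0.45588) = 4.73.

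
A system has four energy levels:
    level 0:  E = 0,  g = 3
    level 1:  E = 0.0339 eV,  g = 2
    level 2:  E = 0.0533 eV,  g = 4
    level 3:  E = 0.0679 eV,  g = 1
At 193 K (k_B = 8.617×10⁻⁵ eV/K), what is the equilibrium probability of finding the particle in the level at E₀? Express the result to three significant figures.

0.872

k_BT = 8.617×10⁻⁵ × 193 K = 0.016631 eV.
Eᵢ/kT = 0, 2.0384, 3.2049, 4.0827.
Z = Σ gᵢe^(−Eᵢ/kT) = 3·e^(−0) + 2·e^(−2.0384) + 4·e^(−3.2049) + 1·e^(−4.0827) = 3.0000 + 0.26047 + 0.16225 + 0.016862 = 3.4396.
P₀ = g₀ e^(−E₀/kT) / Z = 3.0000/3.4396 = 0.872.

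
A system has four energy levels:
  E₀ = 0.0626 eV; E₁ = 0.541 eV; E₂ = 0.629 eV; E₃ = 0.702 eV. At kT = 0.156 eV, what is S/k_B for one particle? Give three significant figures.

Eᵢ/kT = 0.40128, 3.4679, 4.0321, 4.5000.
Z = Σ e^(−Eᵢ/kT) = e^(−0.40128) + e^(−3.4679) + e^(−4.0321) + e^(−4.5000) = 0.66946 + 0.031182 + 0.017737 + 0.011109 = 0.72949.
⟨E⟩ = Σ EᵢPᵢ = 0.10656 eV.
S/k_B = ln Z + ⟨E⟩/kT = ln(0.72949) + 0.10656/0.156 = -0.31541 + 0.68308 = 0.368.

0.368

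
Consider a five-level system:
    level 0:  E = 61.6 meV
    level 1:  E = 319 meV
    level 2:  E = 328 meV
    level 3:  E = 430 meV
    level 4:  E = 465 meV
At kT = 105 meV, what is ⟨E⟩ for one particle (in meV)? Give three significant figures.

Eᵢ/kT = 0.58667, 3.0381, 3.1238, 4.0952, 4.4286.
Z = Σ e^(−Eᵢ/kT) = e^(−0.58667) + e^(−3.0381) + e^(−3.1238) + e^(−4.0952) + e^(−4.4286) = 0.55618 + 0.047926 + 0.043990 + 0.016652 + 0.011931 = 0.67668.
⟨E⟩ = Σ Eᵢ e^(−Eᵢ/kT) / Z = (61.6·0.55618 + 319·0.047926 + 328·0.043990 + 430·0.016652 + 465·0.011931) / 0.67668 = 113 meV.

113 meV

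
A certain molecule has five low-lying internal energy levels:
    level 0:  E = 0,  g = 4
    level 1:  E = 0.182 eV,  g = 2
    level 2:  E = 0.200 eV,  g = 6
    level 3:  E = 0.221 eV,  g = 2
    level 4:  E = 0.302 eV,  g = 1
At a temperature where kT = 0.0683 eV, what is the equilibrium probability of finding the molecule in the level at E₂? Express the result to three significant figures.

0.0705

Eᵢ/kT = 0, 2.6647, 2.9283, 3.2357, 4.4217.
Z = Σ gᵢe^(−Eᵢ/kT) = 4·e^(−0) + 2·e^(−2.6647) + 6·e^(−2.9283) + 2·e^(−3.2357) + 1·e^(−4.4217) = 4.0000 + 0.13924 + 0.32093 + 0.078665 + 0.012014 = 4.5508.
P₂ = g₂ e^(−E₂/kT) / Z = 0.32093/4.5508 = 0.0705.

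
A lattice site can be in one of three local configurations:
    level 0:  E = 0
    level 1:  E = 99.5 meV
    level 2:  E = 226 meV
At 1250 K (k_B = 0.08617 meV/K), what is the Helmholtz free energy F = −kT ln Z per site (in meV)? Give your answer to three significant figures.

k_BT = 0.08617 × 1250 K = 107.71 meV.
Eᵢ/kT = 0, 0.92378, 2.0982.
Z = Σ e^(−Eᵢ/kT) = e^(−0) + e^(−0.92378) + e^(−2.0982) = 1.0000 + 0.39702 + 0.12268 = 1.5197.
F = −kT ln Z = −107.71 × ln(1.5197) = −107.71 × 0.41851 = -45.1 meV.

-45.1 meV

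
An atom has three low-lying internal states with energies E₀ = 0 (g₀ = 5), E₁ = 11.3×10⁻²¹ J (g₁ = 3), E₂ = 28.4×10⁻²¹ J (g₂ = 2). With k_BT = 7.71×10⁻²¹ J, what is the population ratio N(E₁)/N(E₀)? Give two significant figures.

n₁/n₀ = (g₁/g₀) exp[−(E₁−E₀)/kT] = (3/5) × exp(−(11.3 ×10⁻²¹ J)/(7.71 ×10⁻²¹ J)) = (3/5) × exp(-1.466) = 0.14.

0.14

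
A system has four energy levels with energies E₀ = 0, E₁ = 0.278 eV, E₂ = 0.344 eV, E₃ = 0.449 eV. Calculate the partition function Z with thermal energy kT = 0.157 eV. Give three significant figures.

Z = 1.34

Eᵢ/kT = 0, 1.7707, 2.1911, 2.8599.
Z = Σ e^(−Eᵢ/kT) = e^(−0) + e^(−1.7707) + e^(−2.1911) + e^(−2.8599) = 1.0000 + 0.17021 + 0.11179 + 0.057274 = 1.3393.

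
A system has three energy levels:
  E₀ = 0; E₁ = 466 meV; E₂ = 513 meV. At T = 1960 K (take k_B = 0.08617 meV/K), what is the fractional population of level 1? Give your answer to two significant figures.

k_BT = 0.08617 × 1960 K = 168.9 meV.
Eᵢ/kT = 0, 2.759, 3.037.
Z = Σ e^(−Eᵢ/kT) = e^(−0) + e^(−2.759) + e^(−3.037) = 1.000 + 0.06336 + 0.04798 = 1.111.
P₁ = e^(−E₁/kT) / Z = 0.06336/1.111 = 0.057.

0.057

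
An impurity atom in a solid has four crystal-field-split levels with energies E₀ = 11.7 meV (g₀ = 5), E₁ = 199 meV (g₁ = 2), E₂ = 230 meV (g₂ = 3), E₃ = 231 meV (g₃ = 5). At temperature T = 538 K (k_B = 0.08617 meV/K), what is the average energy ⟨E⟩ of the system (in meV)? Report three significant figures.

k_BT = 0.08617 × 538 K = 46.359 meV.
Eᵢ/kT = 0.25238, 4.2926, 4.9613, 4.9829.
Z = Σ gᵢe^(−Eᵢ/kT) = 5·e^(−0.25238) + 2·e^(−4.2926) + 3·e^(−4.9613) + 5·e^(−4.9829) = 3.8847 + 0.027339 + 0.021011 + 0.034271 = 3.9673.
⟨E⟩ = Σ Eᵢ gᵢe^(−Eᵢ/kT) / Z = (11.7·3.8847 + 199·0.027339 + 230·0.021011 + 231·0.034271) / 3.9673 = 16.0 meV.

16.0 meV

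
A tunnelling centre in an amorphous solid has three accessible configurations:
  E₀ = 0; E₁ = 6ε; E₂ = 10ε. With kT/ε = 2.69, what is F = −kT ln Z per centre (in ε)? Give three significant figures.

Eᵢ/kT = 0, 2.2305, 3.7175.
Z = Σ e^(−Eᵢ/kT) = e^(−0) + e^(−2.2305) + e^(−3.7175) = 1.0000 + 0.10747 + 0.024295 = 1.1318.
F = −kT ln Z = −2.69 × ln(1.1318) = −2.69 × 0.12381 = -0.333 ε.

-0.333 ε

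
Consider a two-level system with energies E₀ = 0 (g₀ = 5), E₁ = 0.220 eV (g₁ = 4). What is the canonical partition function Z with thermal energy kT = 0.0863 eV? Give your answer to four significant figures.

Z = 5.313

Eᵢ/kT = 0, 2.54925.
Z = Σ gᵢe^(−Eᵢ/kT) = 5·e^(−0) + 4·e^(−2.54925) = 5.00000 + 0.312561 = 5.31256.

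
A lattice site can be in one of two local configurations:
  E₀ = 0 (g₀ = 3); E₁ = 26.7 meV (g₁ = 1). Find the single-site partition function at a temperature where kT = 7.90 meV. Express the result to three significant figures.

Eᵢ/kT = 0, 3.3797.
Z = Σ gᵢe^(−Eᵢ/kT) = 3·e^(−0) + 1·e^(−3.3797) = 3.0000 + 0.034058 = 3.0341.

Z = 3.03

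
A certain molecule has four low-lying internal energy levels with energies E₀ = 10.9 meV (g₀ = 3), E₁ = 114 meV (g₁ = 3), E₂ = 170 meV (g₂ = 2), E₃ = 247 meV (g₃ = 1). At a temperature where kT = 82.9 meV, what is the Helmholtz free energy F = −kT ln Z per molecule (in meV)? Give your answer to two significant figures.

Eᵢ/kT = 0.1315, 1.375, 2.051, 2.979.
Z = Σ gᵢe^(−Eᵢ/kT) = 3·e^(−0.1315) + 3·e^(−1.375) + 2·e^(−2.051) + 1·e^(−2.979) = 2.630 + 0.7585 + 0.2572 + 0.05084 = 3.697.
F = −kT ln Z = −82.9 × ln(3.697) = −82.9 × 1.308 = -110 meV.

-110 meV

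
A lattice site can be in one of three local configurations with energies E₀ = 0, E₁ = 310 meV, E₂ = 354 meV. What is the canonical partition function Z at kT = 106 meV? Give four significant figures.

Z = 1.089

Eᵢ/kT = 0, 2.92453, 3.33962.
Z = Σ e^(−Eᵢ/kT) = e^(−0) + e^(−2.92453) + e^(−3.33962) = 1.00000 + 0.0536899 + 0.0354504 = 1.08914.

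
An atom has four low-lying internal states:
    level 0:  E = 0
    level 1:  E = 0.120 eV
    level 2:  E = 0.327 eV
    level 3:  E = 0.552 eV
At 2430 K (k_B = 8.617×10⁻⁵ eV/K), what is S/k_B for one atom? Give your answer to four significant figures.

1.068

k_BT = 8.617×10⁻⁵ × 2430 K = 0.209393 eV.
Eᵢ/kT = 0, 0.573085, 1.56166, 2.63619.
Z = Σ e^(−Eᵢ/kT) = e^(−0) + e^(−0.573085) + e^(−1.56166) + e^(−2.63619) = 1.00000 + 0.563783 + 0.209788 + 0.0716337 = 1.84520.
⟨E⟩ = Σ EᵢPᵢ = 0.0952723 eV.
S/k_B = ln Z + ⟨E⟩/kT = ln(1.84520) + 0.0952723/0.209393 = 0.612588 + 0.454993 = 1.068.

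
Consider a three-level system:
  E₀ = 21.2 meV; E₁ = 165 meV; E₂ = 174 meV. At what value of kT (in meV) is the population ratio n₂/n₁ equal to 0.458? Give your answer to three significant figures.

11.5 meV

n₂/n₁ = exp[−(E₂−E₁)/kT] = 0.458.
⇒ (E₂−E₁)/kT = ln(1/0.458) = ln(2.1834) = 0.78088.
kT = 9 meV / 0.78088 = 11.5 meV.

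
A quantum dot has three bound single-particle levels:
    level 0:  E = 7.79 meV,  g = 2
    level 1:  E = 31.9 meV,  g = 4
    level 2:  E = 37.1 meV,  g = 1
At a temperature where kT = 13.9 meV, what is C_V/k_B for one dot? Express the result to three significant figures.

0.668

Eᵢ/kT = 0.56043, 2.2950, 2.6691.
Z = Σ gᵢe^(−Eᵢ/kT) = 2·e^(−0.56043) + 4·e^(−2.2950) + 1·e^(−2.6691) = 1.1419 + 0.40305 + 0.069315 = 1.6143.
⟨E⟩ = 15.068 meV, ⟨E²⟩ = 356.10 meV².
C_V/k_B = (⟨E²⟩ − ⟨E⟩²)/(kT)² = (356.10 − 227.04)/193.21 = 0.668.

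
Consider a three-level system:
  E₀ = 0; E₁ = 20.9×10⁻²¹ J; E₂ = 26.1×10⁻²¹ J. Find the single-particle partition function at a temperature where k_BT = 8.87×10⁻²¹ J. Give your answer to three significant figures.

Eᵢ/kT = 0, 2.3563, 2.9425.
Z = Σ e^(−Eᵢ/kT) = e^(−0) + e^(−2.3563) + e^(−2.9425) = 1.0000 + 0.094770 + 0.052734 = 1.1475.

Z = 1.15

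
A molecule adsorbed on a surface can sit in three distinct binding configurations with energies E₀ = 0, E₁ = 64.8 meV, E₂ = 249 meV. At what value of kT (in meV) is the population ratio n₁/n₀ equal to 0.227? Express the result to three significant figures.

43.7 meV

n₁/n₀ = exp[−(E₁−E₀)/kT] = 0.227.
⇒ (E₁−E₀)/kT = ln(1/0.227) = ln(4.4053) = 1.4828.
kT = 64.8 meV / 1.4828 = 43.7 meV.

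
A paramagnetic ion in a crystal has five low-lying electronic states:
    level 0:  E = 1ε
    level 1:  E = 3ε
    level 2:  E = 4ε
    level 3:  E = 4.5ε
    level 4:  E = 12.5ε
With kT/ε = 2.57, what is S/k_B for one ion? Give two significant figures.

Eᵢ/kT = 0.3891, 1.167, 1.556, 1.751, 4.864.
Z = Σ e^(−Eᵢ/kT) = e^(−0.3891) + e^(−1.167) + e^(−1.556) + e^(−1.751) + e^(−4.864) = 0.6777 + 0.3113 + 0.2110 + 0.1736 + 0.007720 = 1.381.
⟨E⟩ = Σ EᵢPᵢ = 2.414 ε.
S/k_B = ln Z + ⟨E⟩/kT = ln(1.381) + 2.414/2.57 = 0.3228 + 0.9393 = 1.3.

1.3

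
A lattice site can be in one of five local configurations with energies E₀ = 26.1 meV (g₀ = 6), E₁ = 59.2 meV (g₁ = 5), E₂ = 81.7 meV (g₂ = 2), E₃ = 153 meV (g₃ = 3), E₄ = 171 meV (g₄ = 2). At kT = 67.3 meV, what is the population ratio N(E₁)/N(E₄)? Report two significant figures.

13

n₁/n₄ = (g₁/g₄) exp[−(E₁−E₄)/kT] = (5/2) × exp(−(-111.8 meV)/(67.3 meV)) = (5/2) × exp(1.661) = 13.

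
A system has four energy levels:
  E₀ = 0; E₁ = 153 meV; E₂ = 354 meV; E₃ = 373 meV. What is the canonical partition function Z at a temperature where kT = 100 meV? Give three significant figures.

Eᵢ/kT = 0, 1.5300, 3.5400, 3.7300.
Z = Σ e^(−Eᵢ/kT) = e^(−0) + e^(−1.5300) + e^(−3.5400) + e^(−3.7300) = 1.0000 + 0.21654 + 0.029013 + 0.023993 = 1.2695.

Z = 1.27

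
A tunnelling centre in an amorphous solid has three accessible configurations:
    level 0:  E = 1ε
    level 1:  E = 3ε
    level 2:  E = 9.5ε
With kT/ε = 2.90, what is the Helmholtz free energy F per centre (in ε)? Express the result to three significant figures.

Eᵢ/kT = 0.34483, 1.0345, 3.2759.
Z = Σ e^(−Eᵢ/kT) = e^(−0.34483) + e^(−1.0345) + e^(−3.2759) = 0.70834 + 0.35540 + 0.037783 = 1.1015.
F = −kT ln Z = −2.90 × ln(1.1015) = −2.90 × 0.096673 = -0.280 ε.

-0.280 ε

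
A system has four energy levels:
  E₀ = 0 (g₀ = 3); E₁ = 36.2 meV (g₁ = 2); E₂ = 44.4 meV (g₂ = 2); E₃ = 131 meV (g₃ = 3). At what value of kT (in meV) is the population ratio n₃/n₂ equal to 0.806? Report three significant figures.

139 meV

n₃/n₂ = (g₃/g₂) exp[−(E₃−E₂)/kT] = 0.806.
⇒ (E₃−E₂)/kT = ln((3/2)/0.806) = ln(1.8610) = 0.62111.
kT = 86.6 meV / 0.62111 = 139 meV.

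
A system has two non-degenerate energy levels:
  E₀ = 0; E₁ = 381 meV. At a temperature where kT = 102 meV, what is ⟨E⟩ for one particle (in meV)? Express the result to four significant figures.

8.881 meV

Eᵢ/kT = 0, 3.73529.
Z = Σ e^(−Eᵢ/kT) = e^(−0) + e^(−3.73529) = 1.00000 + 0.0238662 = 1.02387.
⟨E⟩ = Σ Eᵢ e^(−Eᵢ/kT) / Z = (0·1.00000 + 381·0.0238662) / 1.02387 = 8.881 meV.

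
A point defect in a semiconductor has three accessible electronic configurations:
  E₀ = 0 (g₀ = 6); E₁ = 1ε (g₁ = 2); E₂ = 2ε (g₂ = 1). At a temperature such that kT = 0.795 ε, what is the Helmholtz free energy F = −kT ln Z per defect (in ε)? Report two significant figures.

-1.5 ε

Eᵢ/kT = 0, 1.258, 2.516.
Z = Σ gᵢe^(−Eᵢ/kT) = 6·e^(−0) + 2·e^(−1.258) + 1·e^(−2.516) = 6.000 + 0.5684 + 0.08078 = 6.649.
F = −kT ln Z = −0.795 × ln(6.649) = −0.795 × 1.894 = -1.5 ε.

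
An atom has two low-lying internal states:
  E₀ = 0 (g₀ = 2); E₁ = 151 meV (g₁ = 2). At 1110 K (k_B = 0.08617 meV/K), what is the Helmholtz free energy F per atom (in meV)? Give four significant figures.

-84.23 meV

k_BT = 0.08617 × 1110 K = 95.6487 meV.
Eᵢ/kT = 0, 1.57869.
Z = Σ gᵢe^(−Eᵢ/kT) = 2·e^(−0) + 2·e^(−1.57869) = 2.00000 + 0.412490 = 2.41249.
F = −kT ln Z = −95.6487 × ln(2.41249) = −95.6487 × 0.880659 = -84.23 meV.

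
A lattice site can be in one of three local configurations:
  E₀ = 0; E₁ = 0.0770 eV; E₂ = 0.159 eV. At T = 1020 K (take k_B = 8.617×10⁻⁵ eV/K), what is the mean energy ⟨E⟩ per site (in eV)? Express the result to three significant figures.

k_BT = 8.617×10⁻⁵ × 1020 K = 0.087893 eV.
Eᵢ/kT = 0, 0.87607, 1.8090.
Z = Σ e^(−Eᵢ/kT) = e^(−0) + e^(−0.87607) + e^(−1.8090) = 1.0000 + 0.41642 + 0.16382 = 1.5802.
⟨E⟩ = Σ Eᵢ e^(−Eᵢ/kT) / Z = (0·1.0000 + 0.0770·0.41642 + 0.159·0.16382) / 1.5802 = 0.0368 eV.

0.0368 eV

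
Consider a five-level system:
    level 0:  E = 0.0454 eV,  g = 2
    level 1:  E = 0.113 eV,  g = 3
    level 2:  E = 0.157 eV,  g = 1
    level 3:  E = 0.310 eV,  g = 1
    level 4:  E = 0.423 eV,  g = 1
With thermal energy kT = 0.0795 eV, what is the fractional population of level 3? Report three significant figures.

0.0100

Eᵢ/kT = 0.57107, 1.4214, 1.9748, 3.8994, 5.3208.
Z = Σ gᵢe^(−Eᵢ/kT) = 2·e^(−0.57107) + 3·e^(−1.4214) + 1·e^(−1.9748) + 1·e^(−3.8994) + 1·e^(−5.3208) = 1.1298 + 0.72413 + 0.13879 + 0.020254 + 0.0048888 = 2.0179.
P₃ = g₃ e^(−E₃/kT) / Z = 0.020254/2.0179 = 0.0100.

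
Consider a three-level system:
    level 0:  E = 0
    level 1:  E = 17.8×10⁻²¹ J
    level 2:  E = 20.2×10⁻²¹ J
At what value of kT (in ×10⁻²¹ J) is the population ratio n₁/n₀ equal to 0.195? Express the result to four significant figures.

n₁/n₀ = exp[−(E₁−E₀)/kT] = 0.195.
⇒ (E₁−E₀)/kT = ln(1/0.195) = ln(5.12821) = 1.63476.
kT = 17.8 ×10⁻²¹ J / 1.63476 = 10.89 ×10⁻²¹ J.

10.89 ×10⁻²¹ J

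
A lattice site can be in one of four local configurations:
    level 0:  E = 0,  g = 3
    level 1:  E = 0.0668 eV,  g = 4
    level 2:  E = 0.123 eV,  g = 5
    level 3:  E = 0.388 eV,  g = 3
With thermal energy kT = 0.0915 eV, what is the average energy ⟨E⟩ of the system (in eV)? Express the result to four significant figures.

0.04875 eV

Eᵢ/kT = 0, 0.730055, 1.34426, 4.24044.
Z = Σ gᵢe^(−Eᵢ/kT) = 3·e^(−0) + 4·e^(−0.730055) + 5·e^(−1.34426) + 3·e^(−4.24044) = 3.00000 + 1.92753 + 1.30366 + 0.0432038 = 6.27439.
⟨E⟩ = Σ Eᵢ gᵢe^(−Eᵢ/kT) / Z = (0·3.00000 + 0.0668·1.92753 + 0.123·1.30366 + 0.388·0.0432038) / 6.27439 = 0.04875 eV.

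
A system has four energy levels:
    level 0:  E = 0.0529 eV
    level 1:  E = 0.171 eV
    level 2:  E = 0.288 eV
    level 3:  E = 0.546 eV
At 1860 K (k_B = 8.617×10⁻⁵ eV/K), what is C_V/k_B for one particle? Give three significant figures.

k_BT = 8.617×10⁻⁵ × 1860 K = 0.16028 eV.
Eᵢ/kT = 0.33005, 1.0669, 1.7969, 3.4065.
Z = Σ e^(−Eᵢ/kT) = e^(−0.33005) + e^(−1.0669) + e^(−1.7969) + e^(−3.4065) = 0.71889 + 0.34407 + 0.16581 + 0.033157 = 1.2619.
⟨E⟩ = 0.12895 eV, ⟨E²⟩ = 0.028299 eV².
C_V/k_B = (⟨E²⟩ − ⟨E⟩²)/(kT)² = (0.028299 − 0.016628)/0.025690 = 0.454.

0.454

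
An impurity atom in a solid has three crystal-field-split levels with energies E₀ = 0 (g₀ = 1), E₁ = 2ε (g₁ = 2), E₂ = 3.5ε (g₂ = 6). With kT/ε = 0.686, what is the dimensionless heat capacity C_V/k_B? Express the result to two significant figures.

1.4

Eᵢ/kT = 0, 2.915, 5.102.
Z = Σ gᵢe^(−Eᵢ/kT) = 1·e^(−0) + 2·e^(−2.915) + 6·e^(−5.102) = 1.000 + 0.1084 + 0.03651 = 1.145.
⟨E⟩ = 0.3009 ε, ⟨E²⟩ = 0.7693 ε².
C_V/k_B = (⟨E²⟩ − ⟨E⟩²)/(kT)² = (0.7693 − 0.09054)/0.4706 = 1.4.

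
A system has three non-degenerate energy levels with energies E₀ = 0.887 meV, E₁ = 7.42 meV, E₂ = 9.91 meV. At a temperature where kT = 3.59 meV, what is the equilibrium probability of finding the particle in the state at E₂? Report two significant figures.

Eᵢ/kT = 0.2471, 2.067, 2.760.
Z = Σ e^(−Eᵢ/kT) = e^(−0.2471) + e^(−2.067) + e^(−2.760) = 0.7811 + 0.1266 + 0.06329 = 0.9710.
P₂ = e^(−E₂/kT) / Z = 0.06329/0.9710 = 0.065.

0.065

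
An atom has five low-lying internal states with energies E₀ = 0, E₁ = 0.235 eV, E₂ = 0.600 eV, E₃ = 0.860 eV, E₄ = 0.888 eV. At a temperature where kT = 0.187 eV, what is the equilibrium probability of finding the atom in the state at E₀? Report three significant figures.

0.744

Eᵢ/kT = 0, 1.2567, 3.2086, 4.5989, 4.7487.
Z = Σ e^(−Eᵢ/kT) = e^(−0) + e^(−1.2567) + e^(−3.2086) + e^(−4.5989) + e^(−4.7487) = 1.0000 + 0.28459 + 0.040413 + 0.010063 + 0.0086629 = 1.3437.
P₀ = e^(−E₀/kT) / Z = 1.0000/1.3437 = 0.744.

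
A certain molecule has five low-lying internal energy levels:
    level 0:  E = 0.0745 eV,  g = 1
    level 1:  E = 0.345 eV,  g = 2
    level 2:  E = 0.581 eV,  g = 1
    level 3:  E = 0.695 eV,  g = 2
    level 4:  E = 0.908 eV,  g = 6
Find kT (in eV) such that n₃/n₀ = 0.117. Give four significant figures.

n₃/n₀ = (g₃/g₀) exp[−(E₃−E₀)/kT] = 0.117.
⇒ (E₃−E₀)/kT = ln((2/1)/0.117) = ln(17.0940) = 2.83873.
kT = 0.6205 eV / 2.83873 = 0.2186 eV.

0.2186 eV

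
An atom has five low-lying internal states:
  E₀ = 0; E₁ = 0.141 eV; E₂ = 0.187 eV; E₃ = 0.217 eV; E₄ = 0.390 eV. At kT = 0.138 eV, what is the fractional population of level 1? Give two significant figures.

0.19

Eᵢ/kT = 0, 1.022, 1.355, 1.572, 2.826.
Z = Σ e^(−Eᵢ/kT) = e^(−0) + e^(−1.022) + e^(−1.355) + e^(−1.572) + e^(−2.826) = 1.000 + 0.3599 + 0.2579 + 0.2076 + 0.05925 = 1.885.
P₁ = e^(−E₁/kT) / Z = 0.3599/1.885 = 0.19.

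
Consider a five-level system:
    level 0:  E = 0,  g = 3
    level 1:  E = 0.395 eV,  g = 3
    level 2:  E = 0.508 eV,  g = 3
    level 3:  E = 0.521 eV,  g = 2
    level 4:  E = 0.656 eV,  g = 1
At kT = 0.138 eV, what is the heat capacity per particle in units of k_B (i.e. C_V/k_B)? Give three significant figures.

Eᵢ/kT = 0, 2.8623, 3.6812, 3.7754, 4.7536.
Z = Σ gᵢe^(−Eᵢ/kT) = 3·e^(−0) + 3·e^(−2.8623) + 3·e^(−3.6812) + 2·e^(−3.7754) + 1·e^(−4.7536) = 3.0000 + 0.17141 + 0.075578 + 0.045856 + 0.0086206 = 3.3015.
⟨E⟩ = 0.041086 eV, ⟨E²⟩ = 0.018902 eV².
C_V/k_B = (⟨E²⟩ − ⟨E⟩²)/(kT)² = (0.018902 − 0.0016881)/0.019044 = 0.904.

0.904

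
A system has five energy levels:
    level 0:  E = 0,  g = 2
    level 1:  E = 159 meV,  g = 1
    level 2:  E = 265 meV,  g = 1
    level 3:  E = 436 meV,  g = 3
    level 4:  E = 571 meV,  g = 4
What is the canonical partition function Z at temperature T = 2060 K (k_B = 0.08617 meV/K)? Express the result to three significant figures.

k_BT = 0.08617 × 2060 K = 177.51 meV.
Eᵢ/kT = 0, 0.89572, 1.4929, 2.4562, 3.2167.
Z = Σ gᵢe^(−Eᵢ/kT) = 2·e^(−0) + 1·e^(−0.89572) + 1·e^(−1.4929) + 3·e^(−2.4562) + 4·e^(−3.2167) = 2.0000 + 0.40831 + 0.22472 + 0.25728 + 0.16035 = 3.0507.

Z = 3.05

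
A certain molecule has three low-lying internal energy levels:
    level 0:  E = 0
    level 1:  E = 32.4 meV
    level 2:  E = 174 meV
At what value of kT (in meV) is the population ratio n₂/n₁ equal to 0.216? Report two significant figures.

92 meV

n₂/n₁ = exp[−(E₂−E₁)/kT] = 0.216.
⇒ (E₂−E₁)/kT = ln(1/0.216) = ln(4.630) = 1.533.
kT = 141.6 meV / 1.533 = 92 meV.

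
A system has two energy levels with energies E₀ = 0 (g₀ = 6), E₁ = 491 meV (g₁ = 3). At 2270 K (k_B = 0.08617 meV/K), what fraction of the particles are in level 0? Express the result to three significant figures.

0.961

k_BT = 0.08617 × 2270 K = 195.61 meV.
Eᵢ/kT = 0, 2.5101.
Z = Σ gᵢe^(−Eᵢ/kT) = 6·e^(−0) + 3·e^(−2.5101) = 6.0000 + 0.24378 = 6.2438.
P₀ = g₀ e^(−E₀/kT) / Z = 6.0000/6.2438 = 0.961.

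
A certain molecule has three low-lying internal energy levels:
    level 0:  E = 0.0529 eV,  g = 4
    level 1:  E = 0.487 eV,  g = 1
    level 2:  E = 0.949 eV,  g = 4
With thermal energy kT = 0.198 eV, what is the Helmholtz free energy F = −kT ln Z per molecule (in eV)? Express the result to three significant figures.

-0.229 eV

Eᵢ/kT = 0.26717, 2.4596, 4.7929.
Z = Σ gᵢe^(−Eᵢ/kT) = 4·e^(−0.26717) + 1·e^(−2.4596) + 4·e^(−4.7929) = 3.0622 + 0.085469 + 0.033154 = 3.1808.
F = −kT ln Z = −0.198 × ln(3.1808) = −0.198 × 1.1571 = -0.229 eV.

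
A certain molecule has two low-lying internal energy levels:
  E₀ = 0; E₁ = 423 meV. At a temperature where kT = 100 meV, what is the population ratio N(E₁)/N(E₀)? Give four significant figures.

n₁/n₀ = exp[−(E₁−E₀)/kT] = exp(−(423 meV)/(100 meV)) = exp(-4.23000) = 0.01455.

0.01455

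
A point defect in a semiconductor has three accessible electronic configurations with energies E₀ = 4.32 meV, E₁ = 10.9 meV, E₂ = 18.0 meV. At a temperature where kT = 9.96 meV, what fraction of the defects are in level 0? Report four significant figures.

Eᵢ/kT = 0.433735, 1.09438, 1.80723.
Z = Σ e^(−Eᵢ/kT) = e^(−0.433735) + e^(−1.09438) + e^(−1.80723) = 0.648084 + 0.334747 + 0.164108 = 1.14694.
P₀ = e^(−E₀/kT) / Z = 0.648084/1.14694 = 0.5651.

0.5651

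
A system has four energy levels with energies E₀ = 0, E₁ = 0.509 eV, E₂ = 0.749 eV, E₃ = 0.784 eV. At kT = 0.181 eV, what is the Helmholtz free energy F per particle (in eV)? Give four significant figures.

Eᵢ/kT = 0, 2.81215, 4.13812, 4.33149.
Z = Σ e^(−Eᵢ/kT) = e^(−0) + e^(−2.81215) + e^(−4.13812) + e^(−4.33149) = 1.00000 + 0.0600757 + 0.0159528 + 0.0131479 = 1.08918.
F = −kT ln Z = −0.181 × ln(1.08918) = −0.181 × 0.0854251 = -0.01546 eV.

-0.01546 eV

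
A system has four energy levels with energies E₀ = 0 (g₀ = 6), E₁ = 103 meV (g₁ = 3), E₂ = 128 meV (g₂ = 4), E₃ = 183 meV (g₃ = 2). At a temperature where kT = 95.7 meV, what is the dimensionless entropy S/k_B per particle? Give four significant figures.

Eᵢ/kT = 0, 1.07628, 1.33751, 1.91223.
Z = Σ gᵢe^(−Eᵢ/kT) = 6·e^(−0) + 3·e^(−1.07628) + 4·e^(−1.33751) + 2·e^(−1.91223) = 6.00000 + 1.02258 + 1.04999 + 0.295501 = 8.36807.
⟨E⟩ = Σ EᵢPᵢ = 35.1098 meV.
S/k_B = ln Z + ⟨E⟩/kT = ln(8.36807) + 35.1098/95.7 = 2.12442 + 0.366874 = 2.491.

2.491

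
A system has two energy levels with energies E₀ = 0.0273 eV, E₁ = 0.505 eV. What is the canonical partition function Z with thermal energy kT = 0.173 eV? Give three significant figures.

Eᵢ/kT = 0.15780, 2.9191.
Z = Σ e^(−Eᵢ/kT) = e^(−0.15780) + e^(−2.9191) = 0.85402 + 0.053982 = 0.90800.

Z = 0.908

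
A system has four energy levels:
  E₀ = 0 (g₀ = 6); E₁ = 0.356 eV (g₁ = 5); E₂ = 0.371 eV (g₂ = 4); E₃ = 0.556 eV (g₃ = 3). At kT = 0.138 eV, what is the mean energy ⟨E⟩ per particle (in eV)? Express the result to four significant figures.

0.03960 eV

Eᵢ/kT = 0, 2.57971, 2.68841, 4.02899.
Z = Σ gᵢe^(−Eᵢ/kT) = 6·e^(−0) + 5·e^(−2.57971) + 4·e^(−2.68841) + 3·e^(−4.02899) = 6.00000 + 0.378980 + 0.271956 + 0.0533769 = 6.70431.
⟨E⟩ = Σ Eᵢ gᵢe^(−Eᵢ/kT) / Z = (0·6.00000 + 0.356·0.378980 + 0.371·0.271956 + 0.556·0.0533769) / 6.70431 = 0.03960 eV.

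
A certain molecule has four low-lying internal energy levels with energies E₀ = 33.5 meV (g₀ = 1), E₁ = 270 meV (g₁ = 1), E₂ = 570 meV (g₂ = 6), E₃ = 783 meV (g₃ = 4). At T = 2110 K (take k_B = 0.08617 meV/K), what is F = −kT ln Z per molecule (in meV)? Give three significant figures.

-57.7 meV

k_BT = 0.08617 × 2110 K = 181.82 meV.
Eᵢ/kT = 0.18425, 1.4850, 3.1350, 4.3065.
Z = Σ gᵢe^(−Eᵢ/kT) = 1·e^(−0.18425) + 1·e^(−1.4850) + 6·e^(−3.1350) + 4·e^(−4.3065) = 0.83173 + 0.22650 + 0.26100 + 0.053923 = 1.3732.
F = −kT ln Z = −181.82 × ln(1.3732) = −181.82 × 0.31714 = -57.7 meV.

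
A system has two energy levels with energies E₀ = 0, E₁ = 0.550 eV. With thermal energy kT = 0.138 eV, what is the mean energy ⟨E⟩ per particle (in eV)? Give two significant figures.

Eᵢ/kT = 0, 3.986.
Z = Σ e^(−Eᵢ/kT) = e^(−0) + e^(−3.986) = 1.000 + 0.01857 = 1.019.
⟨E⟩ = Σ Eᵢ e^(−Eᵢ/kT) / Z = (0·1.000 + 0.550·0.01857) / 1.019 = 0.010 eV.

0.010 eV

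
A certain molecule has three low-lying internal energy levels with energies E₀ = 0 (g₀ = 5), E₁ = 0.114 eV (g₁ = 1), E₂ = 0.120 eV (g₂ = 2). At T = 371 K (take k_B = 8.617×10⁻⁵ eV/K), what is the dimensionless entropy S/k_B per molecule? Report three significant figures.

k_BT = 8.617×10⁻⁵ × 371 K = 0.031969 eV.
Eᵢ/kT = 0, 3.5660, 3.7536.
Z = Σ gᵢe^(−Eᵢ/kT) = 5·e^(−0) + 1·e^(−3.5660) + 2·e^(−3.7536) = 5.0000 + 0.028269 + 0.046866 = 5.0751.
⟨E⟩ = Σ EᵢPᵢ = 0.0017431 eV.
S/k_B = ln Z + ⟨E⟩/kT = ln(5.0751) + 0.0017431/0.031969 = 1.6243 + 0.054525 = 1.68.

1.68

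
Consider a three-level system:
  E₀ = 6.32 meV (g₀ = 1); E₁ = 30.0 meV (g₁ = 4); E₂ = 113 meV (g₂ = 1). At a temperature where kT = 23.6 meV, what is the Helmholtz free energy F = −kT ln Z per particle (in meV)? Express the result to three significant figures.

Eᵢ/kT = 0.26780, 1.2712, 4.7881.
Z = Σ gᵢe^(−Eᵢ/kT) = 1·e^(−0.26780) + 4·e^(−1.2712) + 1·e^(−4.7881) = 0.76506 + 1.1220 + 0.0083283 = 1.8954.
F = −kT ln Z = −23.6 × ln(1.8954) = −23.6 × 0.63943 = -15.1 meV.

-15.1 meV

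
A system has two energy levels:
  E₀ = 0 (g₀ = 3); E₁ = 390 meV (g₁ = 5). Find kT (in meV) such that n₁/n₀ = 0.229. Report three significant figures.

196 meV

n₁/n₀ = (g₁/g₀) exp[−(E₁−E₀)/kT] = 0.229.
⇒ (E₁−E₀)/kT = ln((5/3)/0.229) = ln(7.2780) = 1.9849.
kT = 390 meV / 1.9849 = 196 meV.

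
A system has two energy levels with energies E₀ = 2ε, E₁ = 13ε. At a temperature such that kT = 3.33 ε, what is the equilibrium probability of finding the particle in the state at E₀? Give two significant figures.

Eᵢ/kT = 0.6006, 3.904.
Z = Σ e^(−Eᵢ/kT) = e^(−0.6006) + e^(−3.904) = 0.5485 + 0.02016 = 0.5687.
P₀ = e^(−E₀/kT) / Z = 0.5485/0.5687 = 0.96.

0.96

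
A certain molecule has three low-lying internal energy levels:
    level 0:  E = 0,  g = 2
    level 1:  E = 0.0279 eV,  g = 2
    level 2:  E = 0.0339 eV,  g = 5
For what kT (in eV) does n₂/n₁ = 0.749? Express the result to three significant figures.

n₂/n₁ = (g₂/g₁) exp[−(E₂−E₁)/kT] = 0.749.
⇒ (E₂−E₁)/kT = ln((5/2)/0.749) = ln(3.3378) = 1.2053.
kT = 0.0060 eV / 1.2053 = 0.00498 eV.

0.00498 eV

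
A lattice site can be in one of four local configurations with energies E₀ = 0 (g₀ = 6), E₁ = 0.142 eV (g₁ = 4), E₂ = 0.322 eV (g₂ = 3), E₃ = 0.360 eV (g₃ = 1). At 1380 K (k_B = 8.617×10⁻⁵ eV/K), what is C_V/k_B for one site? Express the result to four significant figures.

k_BT = 8.617×10⁻⁵ × 1380 K = 0.118915 eV.
Eᵢ/kT = 0, 1.19413, 2.70782, 3.02737.
Z = Σ gᵢe^(−Eᵢ/kT) = 6·e^(−0) + 4·e^(−1.19413) + 3·e^(−2.70782) + 1·e^(−3.02737) = 6.00000 + 1.21187 + 0.200046 + 0.0484429 = 7.46036.
⟨E⟩ = 0.0340385 eV, ⟨E²⟩ = 0.00689724 eV².
C_V/k_B = (⟨E²⟩ − ⟨E⟩²)/(kT)² = (0.00689724 − 0.00115862)/0.0141408 = 0.4058.

0.4058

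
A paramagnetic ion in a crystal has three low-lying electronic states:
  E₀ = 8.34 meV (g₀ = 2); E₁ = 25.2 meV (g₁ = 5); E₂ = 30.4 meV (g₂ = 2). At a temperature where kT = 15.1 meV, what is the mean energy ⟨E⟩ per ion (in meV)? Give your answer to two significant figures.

18 meV

Eᵢ/kT = 0.5523, 1.669, 2.013.
Z = Σ gᵢe^(−Eᵢ/kT) = 2·e^(−0.5523) + 5·e^(−1.669) + 2·e^(−2.013) = 1.151 + 0.9422 + 0.2672 = 2.360.
⟨E⟩ = Σ Eᵢ gᵢe^(−Eᵢ/kT) / Z = (8.34·1.151 + 25.2·0.9422 + 30.4·0.2672) / 2.360 = 18 meV.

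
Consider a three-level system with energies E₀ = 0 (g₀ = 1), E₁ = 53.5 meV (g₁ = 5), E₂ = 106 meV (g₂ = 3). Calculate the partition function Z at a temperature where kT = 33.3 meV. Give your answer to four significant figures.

Z = 2.127

Eᵢ/kT = 0, 1.60661, 3.18318.
Z = Σ gᵢe^(−Eᵢ/kT) = 1·e^(−0) + 5·e^(−1.60661) + 3·e^(−3.18318) = 1.00000 + 1.00283 + 0.124361 = 2.12719.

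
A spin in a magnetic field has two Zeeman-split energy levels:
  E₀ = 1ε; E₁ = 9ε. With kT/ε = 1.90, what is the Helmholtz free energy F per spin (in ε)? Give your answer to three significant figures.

0.972 ε

Eᵢ/kT = 0.52632, 4.7368.
Z = Σ e^(−Eᵢ/kT) = e^(−0.52632) + e^(−4.7368) = 0.59078 + 0.0087667 = 0.59955.
F = −kT ln Z = −1.90 × ln(0.59955) = −1.90 × -0.51158 = 0.972 ε.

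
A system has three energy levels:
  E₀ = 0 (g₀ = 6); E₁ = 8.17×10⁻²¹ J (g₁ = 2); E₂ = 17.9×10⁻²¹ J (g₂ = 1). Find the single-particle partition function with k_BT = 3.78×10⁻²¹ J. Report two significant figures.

Z = 6.2

Eᵢ/kT = 0, 2.161, 4.735.
Z = Σ gᵢe^(−Eᵢ/kT) = 6·e^(−0) + 2·e^(−2.161) + 1·e^(−4.735) = 6.000 + 0.2304 + 0.008782 = 6.239.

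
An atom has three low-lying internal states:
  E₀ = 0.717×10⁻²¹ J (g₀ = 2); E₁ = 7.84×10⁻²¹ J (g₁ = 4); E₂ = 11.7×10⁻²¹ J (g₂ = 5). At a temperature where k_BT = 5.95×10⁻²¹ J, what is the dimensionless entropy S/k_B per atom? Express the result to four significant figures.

2.112

Eᵢ/kT = 0.120504, 1.31765, 1.96639.
Z = Σ gᵢe^(−Eᵢ/kT) = 2·e^(−0.120504) + 4·e^(−1.31765) + 5·e^(−1.96639) = 1.77295 + 1.07106 + 0.699806 = 3.54382.
⟨E⟩ = Σ EᵢPᵢ = 5.03864 ×10⁻²¹ J.
S/k_B = ln Z + ⟨E⟩/kT = ln(3.54382) + 5.03864/5.95 = 1.26521 + 0.846830 = 2.112.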